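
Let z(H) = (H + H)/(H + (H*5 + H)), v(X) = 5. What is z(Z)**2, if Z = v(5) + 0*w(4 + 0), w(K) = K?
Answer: 4/49 ≈ 0.081633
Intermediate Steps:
Z = 5 (Z = 5 + 0*(4 + 0) = 5 + 0*4 = 5 + 0 = 5)
z(H) = 2/7 (z(H) = (2*H)/(H + (5*H + H)) = (2*H)/(H + 6*H) = (2*H)/((7*H)) = (2*H)*(1/(7*H)) = 2/7)
z(Z)**2 = (2/7)**2 = 4/49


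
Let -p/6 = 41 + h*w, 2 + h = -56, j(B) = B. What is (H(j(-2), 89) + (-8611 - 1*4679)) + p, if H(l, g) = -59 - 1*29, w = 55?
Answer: 5516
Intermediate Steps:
H(l, g) = -88 (H(l, g) = -59 - 29 = -88)
h = -58 (h = -2 - 56 = -58)
p = 18894 (p = -6*(41 - 58*55) = -6*(41 - 3190) = -6*(-3149) = 18894)
(H(j(-2), 89) + (-8611 - 1*4679)) + p = (-88 + (-8611 - 1*4679)) + 18894 = (-88 + (-8611 - 4679)) + 18894 = (-88 - 13290) + 18894 = -13378 + 18894 = 5516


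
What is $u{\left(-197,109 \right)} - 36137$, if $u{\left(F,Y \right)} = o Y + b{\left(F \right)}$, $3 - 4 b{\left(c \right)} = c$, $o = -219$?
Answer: $-59958$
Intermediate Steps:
$b{\left(c \right)} = \frac{3}{4} - \frac{c}{4}$
$u{\left(F,Y \right)} = \frac{3}{4} - 219 Y - \frac{F}{4}$ ($u{\left(F,Y \right)} = - 219 Y - \left(- \frac{3}{4} + \frac{F}{4}\right) = \frac{3}{4} - 219 Y - \frac{F}{4}$)
$u{\left(-197,109 \right)} - 36137 = \left(\frac{3}{4} - 23871 - - \frac{197}{4}\right) - 36137 = \left(\frac{3}{4} - 23871 + \frac{197}{4}\right) - 36137 = -23821 - 36137 = -59958$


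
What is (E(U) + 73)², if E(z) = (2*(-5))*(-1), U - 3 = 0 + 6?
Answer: 6889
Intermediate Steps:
U = 9 (U = 3 + (0 + 6) = 3 + 6 = 9)
E(z) = 10 (E(z) = -10*(-1) = 10)
(E(U) + 73)² = (10 + 73)² = 83² = 6889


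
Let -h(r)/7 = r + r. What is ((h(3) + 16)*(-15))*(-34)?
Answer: -13260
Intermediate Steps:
h(r) = -14*r (h(r) = -7*(r + r) = -14*r)
((h(3) + 16)*(-15))*(-34) = ((-14*3 + 16)*(-15))*(-34) = ((-42 + 16)*(-15))*(-34) = -26*(-15)*(-34) = 390*(-34) = -13260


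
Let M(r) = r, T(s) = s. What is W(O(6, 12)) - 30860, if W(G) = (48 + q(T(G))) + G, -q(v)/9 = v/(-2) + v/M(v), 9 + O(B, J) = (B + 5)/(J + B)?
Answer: -1111217/36 ≈ -30867.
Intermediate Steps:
O(B, J) = -9 + (5 + B)/(B + J) (O(B, J) = -9 + (B + 5)/(J + B) = -9 + (5 + B)/(B + J))
q(v) = -9 + 9*v/2 (q(v) = -9*(v/(-2) + v/v) = -9*(v*(-½) + 1) = -9*(-v/2 + 1) = -9*(1 - v/2) = -9 + 9*v/2)
W(G) = 39 + 11*G/2 (W(G) = (48 + (-9 + 9*G/2)) + G = (39 + 9*G/2) + G = 39 + 11*G/2)
W(O(6, 12)) - 30860 = (39 + 11*((5 - 9*12 - 8*6)/(6 + 12))/2) - 30860 = (39 + 11*((5 - 108 - 48)/18)/2) - 30860 = (39 + 11*((1/18)*(-151))/2) - 30860 = (39 + (11/2)*(-151/18)) - 30860 = (39 - 1661/36) - 30860 = -257/36 - 30860 = -1111217/36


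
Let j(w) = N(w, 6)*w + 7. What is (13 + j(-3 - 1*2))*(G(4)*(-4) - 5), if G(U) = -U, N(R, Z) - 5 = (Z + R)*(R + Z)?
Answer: -110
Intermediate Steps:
N(R, Z) = 5 + (R + Z)² (N(R, Z) = 5 + (Z + R)*(R + Z) = 5 + (R + Z)*(R + Z) = 5 + (R + Z)²)
j(w) = 7 + w*(5 + (6 + w)²) (j(w) = (5 + (w + 6)²)*w + 7 = (5 + (6 + w)²)*w + 7 = w*(5 + (6 + w)²) + 7 = 7 + w*(5 + (6 + w)²))
(13 + j(-3 - 1*2))*(G(4)*(-4) - 5) = (13 + (7 + (-3 - 1*2)*(5 + (6 + (-3 - 1*2))²)))*(-1*4*(-4) - 5) = (13 + (7 + (-3 - 2)*(5 + (6 + (-3 - 2))²)))*(-4*(-4) - 5) = (13 + (7 - 5*(5 + (6 - 5)²)))*(16 - 5) = (13 + (7 - 5*(5 + 1²)))*11 = (13 + (7 - 5*(5 + 1)))*11 = (13 + (7 - 5*6))*11 = (13 + (7 - 30))*11 = (13 - 23)*11 = -10*11 = -110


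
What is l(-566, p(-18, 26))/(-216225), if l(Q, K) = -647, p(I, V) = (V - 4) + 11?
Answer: 647/216225 ≈ 0.0029923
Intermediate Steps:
p(I, V) = 7 + V (p(I, V) = (-4 + V) + 11 = 7 + V)
l(-566, p(-18, 26))/(-216225) = -647/(-216225) = -647*(-1/216225) = 647/216225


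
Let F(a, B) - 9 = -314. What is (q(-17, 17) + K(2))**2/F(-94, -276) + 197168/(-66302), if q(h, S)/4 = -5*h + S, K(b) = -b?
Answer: -5494546356/10111055 ≈ -543.42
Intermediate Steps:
F(a, B) = -305 (F(a, B) = 9 - 314 = -305)
q(h, S) = -20*h + 4*S (q(h, S) = 4*(-5*h + S) = 4*(S - 5*h) = -20*h + 4*S)
(q(-17, 17) + K(2))**2/F(-94, -276) + 197168/(-66302) = ((-20*(-17) + 4*17) - 1*2)**2/(-305) + 197168/(-66302) = ((340 + 68) - 2)**2*(-1/305) + 197168*(-1/66302) = (408 - 2)**2*(-1/305) - 98584/33151 = 406**2*(-1/305) - 98584/33151 = 164836*(-1/305) - 98584/33151 = -164836/305 - 98584/33151 = -5494546356/10111055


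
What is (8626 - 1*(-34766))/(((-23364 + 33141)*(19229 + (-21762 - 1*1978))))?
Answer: -14464/14701349 ≈ -0.00098385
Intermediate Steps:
(8626 - 1*(-34766))/(((-23364 + 33141)*(19229 + (-21762 - 1*1978)))) = (8626 + 34766)/((9777*(19229 + (-21762 - 1978)))) = 43392/((9777*(19229 - 23740))) = 43392/((9777*(-4511))) = 43392/(-44104047) = 43392*(-1/44104047) = -14464/14701349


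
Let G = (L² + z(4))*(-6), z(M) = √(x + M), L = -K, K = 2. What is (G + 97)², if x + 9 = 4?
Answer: 5293 - 876*I ≈ 5293.0 - 876.0*I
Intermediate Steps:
x = -5 (x = -9 + 4 = -5)
L = -2 (L = -1*2 = -2)
z(M) = √(-5 + M)
G = -24 - 6*I (G = ((-2)² + √(-5 + 4))*(-6) = (4 + √(-1))*(-6) = (4 + I)*(-6) = -24 - 6*I ≈ -24.0 - 6.0*I)
(G + 97)² = ((-24 - 6*I) + 97)² = (73 - 6*I)²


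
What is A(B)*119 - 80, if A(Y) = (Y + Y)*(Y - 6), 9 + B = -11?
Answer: 123680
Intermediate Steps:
B = -20 (B = -9 - 11 = -20)
A(Y) = 2*Y*(-6 + Y) (A(Y) = (2*Y)*(-6 + Y) = 2*Y*(-6 + Y))
A(B)*119 - 80 = (2*(-20)*(-6 - 20))*119 - 80 = (2*(-20)*(-26))*119 - 80 = 1040*119 - 80 = 123760 - 80 = 123680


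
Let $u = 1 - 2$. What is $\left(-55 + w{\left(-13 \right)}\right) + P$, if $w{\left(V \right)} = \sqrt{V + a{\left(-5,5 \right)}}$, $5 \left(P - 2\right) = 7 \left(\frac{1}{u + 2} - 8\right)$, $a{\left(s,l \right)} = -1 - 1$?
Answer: $- \frac{314}{5} + i \sqrt{15} \approx -62.8 + 3.873 i$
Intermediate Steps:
$a{\left(s,l \right)} = -2$ ($a{\left(s,l \right)} = -1 - 1 = -2$)
$u = -1$ ($u = 1 - 2 = -1$)
$P = - \frac{39}{5}$ ($P = 2 + \frac{7 \left(\frac{1}{-1 + 2} - 8\right)}{5} = 2 + \frac{7 \left(1^{-1} - 8\right)}{5} = 2 + \frac{7 \left(1 - 8\right)}{5} = 2 + \frac{7 \left(-7\right)}{5} = 2 + \frac{1}{5} \left(-49\right) = 2 - \frac{49}{5} = - \frac{39}{5} \approx -7.8$)
$w{\left(V \right)} = \sqrt{-2 + V}$ ($w{\left(V \right)} = \sqrt{V - 2} = \sqrt{-2 + V}$)
$\left(-55 + w{\left(-13 \right)}\right) + P = \left(-55 + \sqrt{-2 - 13}\right) - \frac{39}{5} = \left(-55 + \sqrt{-15}\right) - \frac{39}{5} = \left(-55 + i \sqrt{15}\right) - \frac{39}{5} = - \frac{314}{5} + i \sqrt{15}$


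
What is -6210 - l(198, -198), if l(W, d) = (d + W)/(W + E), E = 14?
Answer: -6210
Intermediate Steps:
l(W, d) = (W + d)/(14 + W) (l(W, d) = (d + W)/(W + 14) = (W + d)/(14 + W))
-6210 - l(198, -198) = -6210 - (198 - 198)/(14 + 198) = -6210 - 0/212 = -6210 - 1*0 = -6210 + 0 = -6210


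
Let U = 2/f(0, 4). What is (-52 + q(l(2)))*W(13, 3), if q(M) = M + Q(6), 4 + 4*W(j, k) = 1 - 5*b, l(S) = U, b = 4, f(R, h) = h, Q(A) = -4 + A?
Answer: 2277/8 ≈ 284.63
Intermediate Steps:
U = ½ (U = 2/4 = 2*(¼) = ½ ≈ 0.50000)
l(S) = ½
W(j, k) = -23/4 (W(j, k) = -1 + (1 - 5*4)/4 = -1 + (1 - 20)/4 = -1 + (¼)*(-19) = -1 - 19/4 = -23/4)
q(M) = 2 + M (q(M) = M + (-4 + 6) = M + 2 = 2 + M)
(-52 + q(l(2)))*W(13, 3) = (-52 + (2 + ½))*(-23/4) = (-52 + 5/2)*(-23/4) = -99/2*(-23/4) = 2277/8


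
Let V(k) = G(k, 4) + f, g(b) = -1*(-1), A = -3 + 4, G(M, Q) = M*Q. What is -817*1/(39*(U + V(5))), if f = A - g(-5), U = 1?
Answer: -817/819 ≈ -0.99756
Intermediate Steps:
A = 1
g(b) = 1
f = 0 (f = 1 - 1*1 = 1 - 1 = 0)
V(k) = 4*k (V(k) = k*4 + 0 = 4*k + 0 = 4*k)
-817*1/(39*(U + V(5))) = -817*1/(39*(1 + 4*5)) = -817*1/(39*(1 + 20)) = -817/(21*39) = -817/819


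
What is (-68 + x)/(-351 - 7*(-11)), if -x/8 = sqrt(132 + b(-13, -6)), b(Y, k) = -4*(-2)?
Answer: 34/137 + 8*sqrt(35)/137 ≈ 0.59364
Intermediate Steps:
b(Y, k) = 8
x = -16*sqrt(35) (x = -8*sqrt(132 + 8) = -16*sqrt(35) ≈ -94.657)
(-68 + x)/(-351 - 7*(-11)) = (-68 - 16*sqrt(35))/(-351 - 7*(-11)) = (-68 - 16*sqrt(35))/(-351 + 77) = (-68 - 16*sqrt(35))/(-274) = (-68 - 16*sqrt(35))*(-1/274) = 34/137 + 8*sqrt(35)/137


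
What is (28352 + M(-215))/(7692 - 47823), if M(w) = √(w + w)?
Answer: -28352/40131 - I*√430/40131 ≈ -0.70649 - 0.00051672*I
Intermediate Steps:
M(w) = √2*√w (M(w) = √(2*w) = √2*√w)
(28352 + M(-215))/(7692 - 47823) = (28352 + √2*√(-215))/(7692 - 47823) = (28352 + √2*(I*√215))/(-40131) = (28352 + I*√430)*(-1/40131) = -28352/40131 - I*√430/40131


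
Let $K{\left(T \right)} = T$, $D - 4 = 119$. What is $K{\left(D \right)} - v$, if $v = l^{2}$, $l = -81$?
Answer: $-6438$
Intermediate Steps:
$D = 123$ ($D = 4 + 119 = 123$)
$v = 6561$ ($v = \left(-81\right)^{2} = 6561$)
$K{\left(D \right)} - v = 123 - 6561 = -6438$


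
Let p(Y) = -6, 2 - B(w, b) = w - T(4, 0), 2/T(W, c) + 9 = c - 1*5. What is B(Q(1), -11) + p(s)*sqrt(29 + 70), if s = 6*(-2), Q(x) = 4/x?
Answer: -15/7 - 18*sqrt(11) ≈ -61.842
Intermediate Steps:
T(W, c) = 2/(-14 + c) (T(W, c) = 2/(-9 + (c - 1*5)) = 2/(-9 + (c - 5)) = 2/(-9 + (-5 + c)) = 2/(-14 + c))
s = -12
B(w, b) = 13/7 - w (B(w, b) = 2 - (w - 2/(-14 + 0)) = 2 - (w - 2/(-14)) = 2 - (w - 2*(-1)/14) = 2 - (w - 1*(-1/7)) = 2 - (w + 1/7) = 2 - (1/7 + w) = 2 + (-1/7 - w) = 13/7 - w)
B(Q(1), -11) + p(s)*sqrt(29 + 70) = (13/7 - 4/1) - 6*sqrt(29 + 70) = (13/7 - 4) - 18*sqrt(11) = -15/7 - 18*sqrt(11)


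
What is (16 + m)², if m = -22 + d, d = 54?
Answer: 2304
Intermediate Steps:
m = 32 (m = -22 + 54 = 32)
(16 + m)² = (16 + 32)² = 48² = 2304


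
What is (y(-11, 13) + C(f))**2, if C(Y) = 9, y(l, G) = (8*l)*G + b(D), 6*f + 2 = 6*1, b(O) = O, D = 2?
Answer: 1283689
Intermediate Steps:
f = 2/3 (f = -1/3 + (6*1)/6 = -1/3 + (1/6)*6 = -1/3 + 1 = 2/3 ≈ 0.66667)
y(l, G) = 2 + 8*G*l (y(l, G) = (8*l)*G + 2 = 8*G*l + 2 = 2 + 8*G*l)
(y(-11, 13) + C(f))**2 = ((2 + 8*13*(-11)) + 9)**2 = ((2 - 1144) + 9)**2 = (-1142 + 9)**2 = (-1133)**2 = 1283689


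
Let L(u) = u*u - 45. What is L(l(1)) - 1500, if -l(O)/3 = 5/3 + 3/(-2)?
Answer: -6179/4 ≈ -1544.8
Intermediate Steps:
l(O) = -1/2 (l(O) = -3*(5/3 + 3/(-2)) = -3*(5*(1/3) + 3*(-1/2)) = -3*(5/3 - 3/2) = -3*1/6 = -1/2)
L(u) = -45 + u**2 (L(u) = u**2 - 45 = -45 + u**2)
L(l(1)) - 1500 = (-45 + (-1/2)**2) - 1500 = (-45 + 1/4) - 1500 = -179/4 - 1500 = -6179/4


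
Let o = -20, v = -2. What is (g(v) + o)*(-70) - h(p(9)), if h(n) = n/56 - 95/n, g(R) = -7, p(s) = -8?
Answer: 105183/56 ≈ 1878.3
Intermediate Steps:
h(n) = -95/n + n/56 (h(n) = n*(1/56) - 95/n = n/56 - 95/n = -95/n + n/56)
(g(v) + o)*(-70) - h(p(9)) = (-7 - 20)*(-70) - (-95/(-8) + (1/56)*(-8)) = -27*(-70) - (-95*(-1/8) - 1/7) = 1890 - (95/8 - 1/7) = 1890 - 1*657/56 = 1890 - 657/56 = 105183/56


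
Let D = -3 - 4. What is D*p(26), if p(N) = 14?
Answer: -98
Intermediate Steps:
D = -7
D*p(26) = -7*14 = -98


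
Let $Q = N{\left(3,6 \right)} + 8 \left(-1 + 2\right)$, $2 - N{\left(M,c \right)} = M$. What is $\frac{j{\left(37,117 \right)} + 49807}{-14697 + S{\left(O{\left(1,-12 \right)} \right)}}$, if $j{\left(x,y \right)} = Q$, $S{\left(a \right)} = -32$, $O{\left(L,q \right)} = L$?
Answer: $- \frac{49814}{14729} \approx -3.382$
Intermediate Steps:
$N{\left(M,c \right)} = 2 - M$
$Q = 7$ ($Q = \left(2 - 3\right) + 8 \left(-1 + 2\right) = \left(2 - 3\right) + 8 \cdot 1 = -1 + 8 = 7$)
$j{\left(x,y \right)} = 7$
$\frac{j{\left(37,117 \right)} + 49807}{-14697 + S{\left(O{\left(1,-12 \right)} \right)}} = \frac{7 + 49807}{-14697 - 32} = \frac{49814}{-14729} = 49814 \left(- \frac{1}{14729}\right) = - \frac{49814}{14729}$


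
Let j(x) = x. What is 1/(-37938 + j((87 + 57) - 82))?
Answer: -1/37876 ≈ -2.6402e-5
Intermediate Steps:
1/(-37938 + j((87 + 57) - 82)) = 1/(-37938 + ((87 + 57) - 82)) = 1/(-37938 + (144 - 82)) = 1/(-37938 + 62) = 1/(-37876) = -1/37876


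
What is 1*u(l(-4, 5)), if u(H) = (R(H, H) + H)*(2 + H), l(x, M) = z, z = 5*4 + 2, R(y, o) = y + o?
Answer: 1584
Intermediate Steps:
R(y, o) = o + y
z = 22 (z = 20 + 2 = 22)
l(x, M) = 22
u(H) = 3*H*(2 + H) (u(H) = ((H + H) + H)*(2 + H) = (2*H + H)*(2 + H) = (3*H)*(2 + H) = 3*H*(2 + H))
1*u(l(-4, 5)) = 1*(3*22*(2 + 22)) = 1*(3*22*24) = 1*1584 = 1584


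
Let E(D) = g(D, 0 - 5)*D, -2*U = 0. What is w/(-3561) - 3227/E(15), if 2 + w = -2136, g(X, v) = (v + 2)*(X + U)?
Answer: 4311499/801225 ≈ 5.3811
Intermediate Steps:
U = 0 (U = -½*0 = 0)
g(X, v) = X*(2 + v) (g(X, v) = (v + 2)*(X + 0) = (2 + v)*X = X*(2 + v))
E(D) = -3*D² (E(D) = (D*(2 + (0 - 5)))*D = (D*(2 - 5))*D = (D*(-3))*D = (-3*D)*D = -3*D²)
w = -2138 (w = -2 - 2136 = -2138)
w/(-3561) - 3227/E(15) = -2138/(-3561) - 3227/((-3*15²)) = -2138*(-1/3561) - 3227/((-3*225)) = 2138/3561 - 3227/(-675) = 2138/3561 - 3227*(-1/675) = 2138/3561 + 3227/675 = 4311499/801225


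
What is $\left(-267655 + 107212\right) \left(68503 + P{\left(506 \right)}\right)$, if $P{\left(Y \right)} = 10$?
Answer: $-10992431259$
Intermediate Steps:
$\left(-267655 + 107212\right) \left(68503 + P{\left(506 \right)}\right) = \left(-267655 + 107212\right) \left(68503 + 10\right) = \left(-160443\right) 68513 = -10992431259$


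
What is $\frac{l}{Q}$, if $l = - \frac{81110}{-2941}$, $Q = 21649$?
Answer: $\frac{81110}{63669709} \approx 0.0012739$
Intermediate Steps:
$l = \frac{81110}{2941}$ ($l = \left(-81110\right) \left(- \frac{1}{2941}\right) = \frac{81110}{2941} \approx 27.579$)
$\frac{l}{Q} = \frac{81110}{2941 \cdot 21649} = \frac{81110}{2941} \cdot \frac{1}{21649} = \frac{81110}{63669709}$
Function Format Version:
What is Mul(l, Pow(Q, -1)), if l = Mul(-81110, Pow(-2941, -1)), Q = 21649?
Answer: Rational(81110, 63669709) ≈ 0.0012739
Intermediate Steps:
l = Rational(81110, 2941) (l = Mul(-81110, Rational(-1, 2941)) = Rational(81110, 2941) ≈ 27.579)
Mul(l, Pow(Q, -1)) = Mul(Rational(81110, 2941), Pow(21649, -1)) = Mul(Rational(81110, 2941), Rational(1, 21649)) = Rational(81110, 63669709)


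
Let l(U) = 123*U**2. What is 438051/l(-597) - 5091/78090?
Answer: -20997046483/380370377070 ≈ -0.055202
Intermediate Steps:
438051/l(-597) - 5091/78090 = 438051/((123*(-597)**2)) - 5091/78090 = 438051/((123*356409)) - 5091*1/78090 = 438051/43838307 - 1697/26030 = 438051*(1/43838307) - 1697/26030 = 146017/14612769 - 1697/26030 = -20997046483/380370377070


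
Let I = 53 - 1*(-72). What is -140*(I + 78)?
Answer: -28420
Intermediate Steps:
I = 125 (I = 53 + 72 = 125)
-140*(I + 78) = -140*(125 + 78) = -140*203 = -28420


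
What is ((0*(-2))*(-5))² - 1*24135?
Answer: -24135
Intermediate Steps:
((0*(-2))*(-5))² - 1*24135 = (0*(-5))² - 24135 = 0² - 24135 = 0 - 24135 = -24135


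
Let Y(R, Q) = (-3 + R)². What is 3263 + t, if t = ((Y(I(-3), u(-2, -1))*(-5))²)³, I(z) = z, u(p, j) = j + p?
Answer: 34012224003263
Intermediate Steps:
t = 34012224000000 (t = (((-3 - 3)²*(-5))²)³ = (((-6)²*(-5))²)³ = ((36*(-5))²)³ = ((-180)²)³ = 32400³ = 34012224000000)
3263 + t = 3263 + 34012224000000 = 34012224003263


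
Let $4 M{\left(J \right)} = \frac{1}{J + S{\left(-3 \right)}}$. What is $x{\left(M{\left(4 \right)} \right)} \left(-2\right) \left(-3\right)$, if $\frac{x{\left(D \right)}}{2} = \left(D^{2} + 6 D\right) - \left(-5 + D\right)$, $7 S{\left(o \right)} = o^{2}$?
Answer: $\frac{344247}{5476} \approx 62.865$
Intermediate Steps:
$S{\left(o \right)} = \frac{o^{2}}{7}$
$M{\left(J \right)} = \frac{1}{4 \left(\frac{9}{7} + J\right)}$ ($M{\left(J \right)} = \frac{1}{4 \left(J + \frac{\left(-3\right)^{2}}{7}\right)} = \frac{1}{4 \left(J + \frac{1}{7} \cdot 9\right)} = \frac{1}{4 \left(J + \frac{9}{7}\right)} = \frac{1}{4 \left(\frac{9}{7} + J\right)}$)
$x{\left(D \right)} = 10 + 2 D^{2} + 10 D$ ($x{\left(D \right)} = 2 \left(\left(D^{2} + 6 D\right) - \left(-5 + D\right)\right) = 2 \left(5 + D^{2} + 5 D\right) = 10 + 2 D^{2} + 10 D$)
$x{\left(M{\left(4 \right)} \right)} \left(-2\right) \left(-3\right) = \left(10 + 2 \left(\frac{7}{4 \left(9 + 7 \cdot 4\right)}\right)^{2} + 10 \frac{7}{4 \left(9 + 7 \cdot 4\right)}\right) \left(-2\right) \left(-3\right) = \left(10 + 2 \left(\frac{7}{4 \left(9 + 28\right)}\right)^{2} + 10 \frac{7}{4 \left(9 + 28\right)}\right) \left(-2\right) \left(-3\right) = \left(10 + 2 \left(\frac{7}{4 \cdot 37}\right)^{2} + 10 \frac{7}{4 \cdot 37}\right) \left(-2\right) \left(-3\right) = \left(10 + 2 \left(\frac{7}{4} \cdot \frac{1}{37}\right)^{2} + 10 \cdot \frac{7}{4} \cdot \frac{1}{37}\right) \left(-2\right) \left(-3\right) = \left(10 + 2 \left(\frac{7}{148}\right)^{2} + 10 \cdot \frac{7}{148}\right) \left(-2\right) \left(-3\right) = \left(10 + 2 \cdot \frac{49}{21904} + \frac{35}{74}\right) \left(-2\right) \left(-3\right) = \left(10 + \frac{49}{10952} + \frac{35}{74}\right) \left(-2\right) \left(-3\right) = \frac{114749}{10952} \left(-2\right) \left(-3\right) = \left(- \frac{114749}{5476}\right) \left(-3\right) = \frac{344247}{5476}$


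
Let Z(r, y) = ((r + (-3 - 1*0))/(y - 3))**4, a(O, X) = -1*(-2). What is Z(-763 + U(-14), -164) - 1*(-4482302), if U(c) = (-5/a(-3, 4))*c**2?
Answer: 3488806625042238/777796321 ≈ 4.4855e+6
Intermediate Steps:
a(O, X) = 2
U(c) = -5*c**2/2 (U(c) = (-5/2)*c**2 = (-5*1/2)*c**2 = -5*c**2/2)
Z(r, y) = (-3 + r)**4/(-3 + y)**4 (Z(r, y) = ((r + (-3 + 0))/(-3 + y))**4 = ((r - 3)/(-3 + y))**4 = ((-3 + r)/(-3 + y))**4 = (-3 + r)**4/(-3 + y)**4)
Z(-763 + U(-14), -164) - 1*(-4482302) = (-3 + (-763 - 5/2*(-14)**2))**4/(-3 - 164)**4 - 1*(-4482302) = (-3 + (-763 - 5/2*196))**4/(-167)**4 + 4482302 = (-3 + (-763 - 490))**4*(1/777796321) + 4482302 = (-3 - 1253)**4*(1/777796321) + 4482302 = (-1256)**4*(1/777796321) + 4482302 = 2488619831296*(1/777796321) + 4482302 = 2488619831296/777796321 + 4482302 = 3488806625042238/777796321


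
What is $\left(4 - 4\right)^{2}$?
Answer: $0$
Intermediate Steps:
$\left(4 - 4\right)^{2} = 0^{2} = 0$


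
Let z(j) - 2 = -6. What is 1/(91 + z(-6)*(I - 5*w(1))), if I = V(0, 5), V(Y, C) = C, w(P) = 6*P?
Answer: 1/191 ≈ 0.0052356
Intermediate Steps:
z(j) = -4 (z(j) = 2 - 6 = -4)
I = 5
1/(91 + z(-6)*(I - 5*w(1))) = 1/(91 - 4*(5 - 30)) = 1/(91 - 4*(-25)) = 1/(91 + 100) = 1/191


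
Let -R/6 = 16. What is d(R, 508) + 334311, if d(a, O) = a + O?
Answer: 334723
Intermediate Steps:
R = -96 (R = -6*16 = -96)
d(a, O) = O + a
d(R, 508) + 334311 = (508 - 96) + 334311 = 412 + 334311 = 334723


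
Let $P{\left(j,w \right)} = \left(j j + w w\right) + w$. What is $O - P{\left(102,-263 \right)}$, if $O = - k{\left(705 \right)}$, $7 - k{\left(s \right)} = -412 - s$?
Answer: $-80434$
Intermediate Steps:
$P{\left(j,w \right)} = w + j^{2} + w^{2}$ ($P{\left(j,w \right)} = \left(j^{2} + w^{2}\right) + w = w + j^{2} + w^{2}$)
$k{\left(s \right)} = 419 + s$ ($k{\left(s \right)} = 7 - \left(-412 - s\right) = 7 + \left(412 + s\right) = 419 + s$)
$O = -1124$ ($O = - (419 + 705) = \left(-1\right) 1124 = -1124$)
$O - P{\left(102,-263 \right)} = -1124 - \left(-263 + 102^{2} + \left(-263\right)^{2}\right) = -1124 - \left(-263 + 10404 + 69169\right) = -1124 - 79310 = -80434$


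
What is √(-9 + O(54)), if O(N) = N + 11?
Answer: 2*√14 ≈ 7.4833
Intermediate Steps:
O(N) = 11 + N
√(-9 + O(54)) = √(-9 + (11 + 54)) = √(-9 + 65) = √56 = 2*√14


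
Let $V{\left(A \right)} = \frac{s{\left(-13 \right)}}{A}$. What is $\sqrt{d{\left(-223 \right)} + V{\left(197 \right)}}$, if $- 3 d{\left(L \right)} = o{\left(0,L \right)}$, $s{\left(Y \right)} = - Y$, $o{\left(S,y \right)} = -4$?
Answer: $\frac{\sqrt{488757}}{591} \approx 1.1829$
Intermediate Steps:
$d{\left(L \right)} = \frac{4}{3}$ ($d{\left(L \right)} = \left(- \frac{1}{3}\right) \left(-4\right) = \frac{4}{3}$)
$V{\left(A \right)} = \frac{13}{A}$ ($V{\left(A \right)} = \frac{\left(-1\right) \left(-13\right)}{A} = \frac{13}{A}$)
$\sqrt{d{\left(-223 \right)} + V{\left(197 \right)}} = \sqrt{\frac{4}{3} + \frac{13}{197}} = \sqrt{\frac{827}{591}} = \frac{\sqrt{488757}}{591}$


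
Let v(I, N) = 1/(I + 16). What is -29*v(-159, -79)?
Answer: 29/143 ≈ 0.20280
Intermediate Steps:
v(I, N) = 1/(16 + I)
-29*v(-159, -79) = -29/(16 - 159) = -29/(-143) = -29*(-1/143) = 29/143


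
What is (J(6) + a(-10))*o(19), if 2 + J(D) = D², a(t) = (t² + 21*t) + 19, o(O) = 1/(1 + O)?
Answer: -57/20 ≈ -2.8500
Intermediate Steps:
a(t) = 19 + t² + 21*t
J(D) = -2 + D²
(J(6) + a(-10))*o(19) = ((-2 + 6²) + (19 + (-10)² + 21*(-10)))/(1 + 19) = ((-2 + 36) + (19 + 100 - 210))/20 = (34 - 91)*(1/20) = -57*1/20 = -57/20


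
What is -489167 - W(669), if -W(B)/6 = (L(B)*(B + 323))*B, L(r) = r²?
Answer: 1782137286001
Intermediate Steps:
W(B) = -6*B³*(323 + B) (W(B) = -6*B²*(B + 323)*B = -6*B²*(323 + B)*B = -6*B³*(323 + B))
-489167 - W(669) = -489167 - 6*669³*(-323 - 1*669) = -489167 - 6*299418309*(-323 - 669) = -489167 - 6*299418309*(-992) = -489167 - 1*(-1782137775168) = -489167 + 1782137775168 = 1782137286001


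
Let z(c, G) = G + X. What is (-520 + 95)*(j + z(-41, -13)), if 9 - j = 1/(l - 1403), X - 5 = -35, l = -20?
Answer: 20561925/1423 ≈ 14450.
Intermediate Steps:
X = -30 (X = 5 - 35 = -30)
z(c, G) = -30 + G (z(c, G) = G - 30 = -30 + G)
j = 12808/1423 (j = 9 - 1/(-20 - 1403) = 9 - 1/(-1423) = 9 - 1*(-1/1423) = 9 + 1/1423 = 12808/1423 ≈ 9.0007)
(-520 + 95)*(j + z(-41, -13)) = (-520 + 95)*(12808/1423 + (-30 - 13)) = -425*(12808/1423 - 43) = -425*(-48381/1423) = 20561925/1423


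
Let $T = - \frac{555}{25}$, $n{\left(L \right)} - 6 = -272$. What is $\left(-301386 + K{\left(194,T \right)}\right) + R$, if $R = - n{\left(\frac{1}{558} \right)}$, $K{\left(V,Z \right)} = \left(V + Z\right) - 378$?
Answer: $- \frac{1506631}{5} \approx -3.0133 \cdot 10^{5}$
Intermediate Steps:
$n{\left(L \right)} = -266$ ($n{\left(L \right)} = 6 - 272 = -266$)
$T = - \frac{111}{5}$ ($T = \left(-555\right) \frac{1}{25} = - \frac{111}{5} \approx -22.2$)
$K{\left(V,Z \right)} = -378 + V + Z$
$R = 266$ ($R = \left(-1\right) \left(-266\right) = 266$)
$\left(-301386 + K{\left(194,T \right)}\right) + R = \left(-301386 - \frac{1031}{5}\right) + 266 = - \frac{1507961}{5} + 266 = - \frac{1506631}{5}$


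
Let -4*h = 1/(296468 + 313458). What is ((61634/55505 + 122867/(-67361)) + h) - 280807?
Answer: -150673849161876470817/536573042235160 ≈ -2.8081e+5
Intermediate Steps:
h = -1/2439704 (h = -1/(4*(296468 + 313458)) = -¼/609926 = -¼*1/609926 = -1/2439704 ≈ -4.0989e-7)
((61634/55505 + 122867/(-67361)) + h) - 280807 = ((61634/55505 + 122867/(-67361)) - 1/2439704) - 280807 = ((61634*(1/55505) + 122867*(-1/67361)) - 1/2439704) - 280807 = ((61634/55505 - 122867/67361) - 1/2439704) - 280807 = (-2668004961/3738872305 - 1/2439704) - 280807 = -382890947896697/536573042235160 - 280807 = -150673849161876470817/536573042235160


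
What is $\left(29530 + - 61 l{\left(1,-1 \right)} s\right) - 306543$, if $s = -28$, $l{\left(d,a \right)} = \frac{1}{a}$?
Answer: $-278721$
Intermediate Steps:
$\left(29530 + - 61 l{\left(1,-1 \right)} s\right) - 306543 = \left(29530 + - \frac{61}{-1} \left(-28\right)\right) - 306543 = \left(29530 + \left(-61\right) \left(-1\right) \left(-28\right)\right) - 306543 = \left(29530 + 61 \left(-28\right)\right) - 306543 = \left(29530 - 1708\right) - 306543 = 27822 - 306543 = -278721$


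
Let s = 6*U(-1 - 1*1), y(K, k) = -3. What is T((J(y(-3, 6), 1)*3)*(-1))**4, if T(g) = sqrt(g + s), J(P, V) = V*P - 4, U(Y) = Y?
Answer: 81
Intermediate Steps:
J(P, V) = -4 + P*V (J(P, V) = P*V - 4 = -4 + P*V)
s = -12 (s = 6*(-1 - 1*1) = 6*(-1 - 1) = 6*(-2) = -12)
T(g) = sqrt(-12 + g) (T(g) = sqrt(g - 12) = sqrt(-12 + g))
T((J(y(-3, 6), 1)*3)*(-1))**4 = (sqrt(-12 + ((-4 - 3*1)*3)*(-1)))**4 = (sqrt(-12 + ((-4 - 3)*3)*(-1)))**4 = (sqrt(-12 - 7*3*(-1)))**4 = (sqrt(-12 - 21*(-1)))**4 = (sqrt(-12 + 21))**4 = (sqrt(9))**4 = 3**4 = 81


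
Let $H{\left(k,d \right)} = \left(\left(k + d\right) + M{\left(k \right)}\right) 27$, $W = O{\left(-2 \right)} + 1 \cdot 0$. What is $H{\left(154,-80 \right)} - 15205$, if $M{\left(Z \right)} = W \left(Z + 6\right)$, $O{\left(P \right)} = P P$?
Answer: $4073$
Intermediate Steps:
$O{\left(P \right)} = P^{2}$
$W = 4$ ($W = \left(-2\right)^{2} + 1 \cdot 0 = 4 + 0 = 4$)
$M{\left(Z \right)} = 24 + 4 Z$ ($M{\left(Z \right)} = 4 \left(Z + 6\right) = 4 \left(6 + Z\right) = 24 + 4 Z$)
$H{\left(k,d \right)} = 648 + 27 d + 135 k$ ($H{\left(k,d \right)} = \left(\left(k + d\right) + \left(24 + 4 k\right)\right) 27 = \left(\left(d + k\right) + \left(24 + 4 k\right)\right) 27 = \left(24 + d + 5 k\right) 27 = 648 + 27 d + 135 k$)
$H{\left(154,-80 \right)} - 15205 = \left(648 + 27 \left(-80\right) + 135 \cdot 154\right) - 15205 = \left(648 - 2160 + 20790\right) - 15205 = 19278 - 15205 = 4073$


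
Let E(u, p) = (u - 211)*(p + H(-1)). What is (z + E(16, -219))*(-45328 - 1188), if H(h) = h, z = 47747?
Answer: -4216535852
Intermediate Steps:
E(u, p) = (-1 + p)*(-211 + u) (E(u, p) = (u - 211)*(p - 1) = (-211 + u)*(-1 + p) = (-1 + p)*(-211 + u))
(z + E(16, -219))*(-45328 - 1188) = (47747 + (211 - 1*16 - 211*(-219) - 219*16))*(-45328 - 1188) = (47747 + (211 - 16 + 46209 - 3504))*(-46516) = (47747 + 42900)*(-46516) = 90647*(-46516) = -4216535852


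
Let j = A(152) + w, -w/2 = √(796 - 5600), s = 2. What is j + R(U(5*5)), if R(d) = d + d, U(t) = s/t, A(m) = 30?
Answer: 754/25 - 4*I*√1201 ≈ 30.16 - 138.62*I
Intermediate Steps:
w = -4*I*√1201 (w = -2*√(796 - 5600) = -4*I*√1201 ≈ -138.62*I)
j = 30 - 4*I*√1201 ≈ 30.0 - 138.62*I
U(t) = 2/t
R(d) = 2*d
j + R(U(5*5)) = (30 - 4*I*√1201) + 2*(2/((5*5))) = (30 - 4*I*√1201) + 2*(2/25) = (30 - 4*I*√1201) + 4/25 = 754/25 - 4*I*√1201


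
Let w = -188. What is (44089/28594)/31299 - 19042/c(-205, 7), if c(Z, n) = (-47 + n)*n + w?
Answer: 710079900796/17451790317 ≈ 40.688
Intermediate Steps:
c(Z, n) = -188 + n*(-47 + n) (c(Z, n) = (-47 + n)*n - 188 = n*(-47 + n) - 188 = -188 + n*(-47 + n))
(44089/28594)/31299 - 19042/c(-205, 7) = (44089/28594)/31299 - 19042/(-188 + 7**2 - 47*7) = (44089*(1/28594))*(1/31299) - 19042/(-188 + 49 - 329) = (44089/28594)*(1/31299) - 19042/(-468) = 44089/894963606 - 19042*(-1/468) = 44089/894963606 + 9521/234 = 710079900796/17451790317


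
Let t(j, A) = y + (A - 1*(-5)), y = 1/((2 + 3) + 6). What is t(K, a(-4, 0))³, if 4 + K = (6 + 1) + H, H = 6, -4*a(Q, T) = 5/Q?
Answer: 860085351/5451776 ≈ 157.76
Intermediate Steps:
a(Q, T) = -5/(4*Q)
y = 1/11 (y = 1/(5 + 6) = 1/11 ≈ 0.090909)
K = 9 (K = -4 + ((6 + 1) + 6) = -4 + (7 + 6) = -4 + 13 = 9)
t(j, A) = 56/11 + A (t(j, A) = 1/11 + (A - 1*(-5)) = 1/11 + (A + 5) = 1/11 + (5 + A) = 56/11 + A)
t(K, a(-4, 0))³ = (56/11 - 5/4/(-4))³ = (56/11 - 5/4*(-¼))³ = (56/11 + 5/16)³ = (951/176)³ = 860085351/5451776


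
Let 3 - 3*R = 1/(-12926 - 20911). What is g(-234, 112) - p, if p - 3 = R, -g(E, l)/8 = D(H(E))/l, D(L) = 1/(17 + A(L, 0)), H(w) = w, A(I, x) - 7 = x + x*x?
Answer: -45510877/11369232 ≈ -4.0030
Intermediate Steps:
A(I, x) = 7 + x + x² (A(I, x) = 7 + (x + x*x) = 7 + (x + x²) = 7 + x + x²)
D(L) = 1/24 (D(L) = 1/(17 + (7 + 0 + 0²)) = 1/(17 + (7 + 0 + 0)) = 1/(17 + 7) = 1/24)
g(E, l) = -1/(3*l)
R = 101512/101511 (R = 1 - 1/(3*(-12926 - 20911)) = 1 - ⅓/(-33837) = 1 - ⅓*(-1/33837) = 1 + 1/101511 = 101512/101511 ≈ 1.0000)
p = 406045/101511 (p = 3 + 101512/101511 = 406045/101511 ≈ 4.0000)
g(-234, 112) - p = -⅓/112 - 1*406045/101511 = -⅓*1/112 - 406045/101511 = -1/336 - 406045/101511 = -45510877/11369232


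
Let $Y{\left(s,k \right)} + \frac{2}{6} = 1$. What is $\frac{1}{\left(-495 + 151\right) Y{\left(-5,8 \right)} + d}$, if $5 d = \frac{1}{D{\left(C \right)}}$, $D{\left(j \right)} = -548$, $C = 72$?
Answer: $- \frac{8220}{1885123} \approx -0.0043605$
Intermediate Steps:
$Y{\left(s,k \right)} = \frac{2}{3}$ ($Y{\left(s,k \right)} = - \frac{1}{3} + 1 = \frac{2}{3}$)
$d = - \frac{1}{2740}$ ($d = \frac{1}{5 \left(-548\right)} = \frac{1}{5} \left(- \frac{1}{548}\right) = - \frac{1}{2740} \approx -0.00036496$)
$\frac{1}{\left(-495 + 151\right) Y{\left(-5,8 \right)} + d} = \frac{1}{\left(-495 + 151\right) \frac{2}{3} - \frac{1}{2740}} = \frac{1}{\left(-344\right) \frac{2}{3} - \frac{1}{2740}} = \frac{1}{- \frac{688}{3} - \frac{1}{2740}} = \frac{1}{- \frac{1885123}{8220}} = - \frac{8220}{1885123}$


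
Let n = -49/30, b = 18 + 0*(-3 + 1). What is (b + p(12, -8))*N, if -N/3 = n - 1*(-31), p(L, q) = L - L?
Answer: -7929/5 ≈ -1585.8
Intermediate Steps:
p(L, q) = 0
b = 18 (b = 18 + 0*(-2) = 18 + 0 = 18)
n = -49/30 (n = -49*1/30 = -49/30 ≈ -1.6333)
N = -881/10 (N = -3*(-49/30 - 1*(-31)) = -3*(-49/30 + 31) = -3*881/30 = -881/10 ≈ -88.100)
(b + p(12, -8))*N = (18 + 0)*(-881/10) = 18*(-881/10) = -7929/5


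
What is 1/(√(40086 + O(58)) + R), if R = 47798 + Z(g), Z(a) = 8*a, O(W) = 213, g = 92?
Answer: 16178/785169619 - √40299/2355508857 ≈ 2.0519e-5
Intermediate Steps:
R = 48534 (R = 47798 + 8*92 = 47798 + 736 = 48534)
1/(√(40086 + O(58)) + R) = 1/(√(40086 + 213) + 48534) = 1/(√40299 + 48534) = 1/(48534 + √40299)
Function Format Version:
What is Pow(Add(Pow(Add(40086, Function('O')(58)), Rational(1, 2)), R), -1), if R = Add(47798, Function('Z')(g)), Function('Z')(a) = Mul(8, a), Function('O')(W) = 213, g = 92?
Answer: Add(Rational(16178, 785169619), Mul(Rational(-1, 2355508857), Pow(40299, Rational(1, 2)))) ≈ 2.0519e-5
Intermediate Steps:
R = 48534 (R = Add(47798, Mul(8, 92)) = Add(47798, 736) = 48534)
Pow(Add(Pow(Add(40086, Function('O')(58)), Rational(1, 2)), R), -1) = Pow(Add(Pow(Add(40086, 213), Rational(1, 2)), 48534), -1) = Pow(Add(Pow(40299, Rational(1, 2)), 48534), -1) = Pow(Add(48534, Pow(40299, Rational(1, 2))), -1)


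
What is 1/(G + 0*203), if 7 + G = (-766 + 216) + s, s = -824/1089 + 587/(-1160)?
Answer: -1263240/705219763 ≈ -0.0017913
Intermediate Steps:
s = -1595083/1263240 (s = -824*1/1089 + 587*(-1/1160) = -824/1089 - 587/1160 = -1595083/1263240 ≈ -1.2627)
G = -705219763/1263240 (G = -7 + ((-766 + 216) - 1595083/1263240) = -7 + (-550 - 1595083/1263240) = -7 - 696377083/1263240 = -705219763/1263240 ≈ -558.26)
1/(G + 0*203) = 1/(-705219763/1263240 + 0*203) = 1/(-705219763/1263240 + 0) = 1/(-705219763/1263240) = -1263240/705219763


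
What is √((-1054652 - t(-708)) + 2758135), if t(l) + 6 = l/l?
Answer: 8*√26617 ≈ 1305.2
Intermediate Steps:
t(l) = -5 (t(l) = -6 + l/l = -6 + 1 = -5)
√((-1054652 - t(-708)) + 2758135) = √((-1054652 - 1*(-5)) + 2758135) = √((-1054652 + 5) + 2758135) = √(-1054647 + 2758135) = √1703488 = 8*√26617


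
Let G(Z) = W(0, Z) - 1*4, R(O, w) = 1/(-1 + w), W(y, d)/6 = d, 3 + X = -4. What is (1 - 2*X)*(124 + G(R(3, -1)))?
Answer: 1755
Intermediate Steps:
X = -7 (X = -3 - 4 = -7)
W(y, d) = 6*d
G(Z) = -4 + 6*Z (G(Z) = 6*Z - 1*4 = 6*Z - 4 = -4 + 6*Z)
(1 - 2*X)*(124 + G(R(3, -1))) = (1 - 2*(-7))*(124 + (-4 + 6/(-1 - 1))) = (1 + 14)*(124 + (-4 + 6/(-2))) = 15*(124 + (-4 + 6*(-½))) = 15*(124 + (-4 - 3)) = 15*(124 - 7) = 15*117 = 1755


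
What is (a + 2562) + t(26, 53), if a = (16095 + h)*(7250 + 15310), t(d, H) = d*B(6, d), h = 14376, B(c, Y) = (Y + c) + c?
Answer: 687429310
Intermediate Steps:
B(c, Y) = Y + 2*c
t(d, H) = d*(12 + d) (t(d, H) = d*(d + 2*6) = d*(d + 12) = d*(12 + d))
a = 687425760 (a = (16095 + 14376)*(7250 + 15310) = 30471*22560 = 687425760)
(a + 2562) + t(26, 53) = (687425760 + 2562) + 26*(12 + 26) = 687428322 + 26*38 = 687428322 + 988 = 687429310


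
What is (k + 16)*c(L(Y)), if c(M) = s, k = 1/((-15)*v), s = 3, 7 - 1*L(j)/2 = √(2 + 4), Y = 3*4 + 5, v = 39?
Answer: 9359/195 ≈ 47.995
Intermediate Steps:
Y = 17 (Y = 12 + 5 = 17)
L(j) = 14 - 2*√6 (L(j) = 14 - 2*√(2 + 4) = 14 - 2*√6)
k = -1/585 (k = 1/(-15*39) = -1/15*1/39 = -1/585 ≈ -0.0017094)
c(M) = 3
(k + 16)*c(L(Y)) = (-1/585 + 16)*3 = (9359/585)*3 = 9359/195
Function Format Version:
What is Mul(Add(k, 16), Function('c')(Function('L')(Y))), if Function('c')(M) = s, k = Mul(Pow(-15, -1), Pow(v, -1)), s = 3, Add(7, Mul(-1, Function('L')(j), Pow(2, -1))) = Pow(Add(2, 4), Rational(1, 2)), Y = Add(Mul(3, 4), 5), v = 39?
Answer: Rational(9359, 195) ≈ 47.995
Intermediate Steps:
Y = 17 (Y = Add(12, 5) = 17)
Function('L')(j) = Add(14, Mul(-2, Pow(6, Rational(1, 2)))) (Function('L')(j) = Add(14, Mul(-2, Pow(Add(2, 4), Rational(1, 2)))) = Add(14, Mul(-2, Pow(6, Rational(1, 2)))))
k = Rational(-1, 585) (k = Mul(Pow(-15, -1), Pow(39, -1)) = Mul(Rational(-1, 15), Rational(1, 39)) = Rational(-1, 585) ≈ -0.0017094)
Function('c')(M) = 3
Mul(Add(k, 16), Function('c')(Function('L')(Y))) = Mul(Add(Rational(-1, 585), 16), 3) = Mul(Rational(9359, 585), 3) = Rational(9359, 195)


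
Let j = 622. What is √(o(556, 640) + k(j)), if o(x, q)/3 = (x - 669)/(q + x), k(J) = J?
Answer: √222328327/598 ≈ 24.934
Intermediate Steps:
o(x, q) = 3*(-669 + x)/(q + x) (o(x, q) = 3*((x - 669)/(q + x)) = 3*((-669 + x)/(q + x)) = 3*(-669 + x)/(q + x))
√(o(556, 640) + k(j)) = √(3*(-669 + 556)/(640 + 556) + 622) = √(3*(-113)/1196 + 622) = √(3*(1/1196)*(-113) + 622) = √(-339/1196 + 622) = √(743573/1196) = √222328327/598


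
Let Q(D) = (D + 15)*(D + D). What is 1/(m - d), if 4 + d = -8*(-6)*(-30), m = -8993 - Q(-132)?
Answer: -1/38437 ≈ -2.6017e-5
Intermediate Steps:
Q(D) = 2*D*(15 + D) (Q(D) = (15 + D)*(2*D) = 2*D*(15 + D))
m = -39881 (m = -8993 - 2*(-132)*(15 - 132) = -8993 - 2*(-132)*(-117) = -8993 - 1*30888 = -8993 - 30888 = -39881)
d = -1444 (d = -4 - 8*(-6)*(-30) = -4 + 48*(-30) = -4 - 1440 = -1444)
1/(m - d) = 1/(-39881 - 1*(-1444)) = 1/(-39881 + 1444) = 1/(-38437) = -1/38437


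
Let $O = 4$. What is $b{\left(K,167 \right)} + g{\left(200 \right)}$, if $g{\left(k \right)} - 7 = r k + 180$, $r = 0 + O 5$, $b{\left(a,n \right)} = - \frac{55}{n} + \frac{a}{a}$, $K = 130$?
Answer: $\frac{699341}{167} \approx 4187.7$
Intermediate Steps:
$b{\left(a,n \right)} = 1 - \frac{55}{n}$ ($b{\left(a,n \right)} = - \frac{55}{n} + 1 = 1 - \frac{55}{n}$)
$r = 20$ ($r = 0 + 4 \cdot 5 = 0 + 20 = 20$)
$g{\left(k \right)} = 187 + 20 k$ ($g{\left(k \right)} = 7 + \left(20 k + 180\right) = 7 + \left(180 + 20 k\right) = 187 + 20 k$)
$b{\left(K,167 \right)} + g{\left(200 \right)} = \frac{-55 + 167}{167} + \left(187 + 20 \cdot 200\right) = \frac{1}{167} \cdot 112 + \left(187 + 4000\right) = \frac{112}{167} + 4187 = \frac{699341}{167}$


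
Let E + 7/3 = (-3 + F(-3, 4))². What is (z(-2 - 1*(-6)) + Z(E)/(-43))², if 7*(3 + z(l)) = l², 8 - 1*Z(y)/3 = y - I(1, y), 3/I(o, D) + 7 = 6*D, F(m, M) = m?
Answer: 442639521/382789225 ≈ 1.1564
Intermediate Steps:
I(o, D) = 3/(-7 + 6*D)
E = 101/3 (E = -7/3 + (-3 - 3)² = -7/3 + (-6)² = -7/3 + 36 = 101/3 ≈ 33.667)
Z(y) = 24 - 3*y + 9/(-7 + 6*y) (Z(y) = 24 - 3*(y - 3/(-7 + 6*y)) = 24 + (-3*y + 9/(-7 + 6*y)) = 24 - 3*y + 9/(-7 + 6*y))
z(l) = -3 + l²/7
(z(-2 - 1*(-6)) + Z(E)/(-43))² = ((-3 + (-2 - 1*(-6))²/7) + (3*(-53 - 6*(101/3)² + 55*(101/3))/(-7 + 6*(101/3)))/(-43))² = ((-3 + (-2 + 6)²/7) + (3*(-53 - 6*10201/9 + 5555/3)/(-7 + 202))*(-1/43))² = ((-3 + (⅐)*4²) + (3*(-53 - 20402/3 + 5555/3)/195)*(-1/43))² = ((-3 + (⅐)*16) + (3*(1/195)*(-5002))*(-1/43))² = ((-3 + 16/7) - 5002/65*(-1/43))² = (-5/7 + 5002/2795)² = (21039/19565)² = 442639521/382789225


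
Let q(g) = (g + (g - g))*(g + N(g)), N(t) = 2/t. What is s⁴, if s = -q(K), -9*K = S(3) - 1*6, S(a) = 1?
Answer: 1222830961/43046721 ≈ 28.407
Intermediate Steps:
K = 5/9 (K = -(1 - 1*6)/9 = -(1 - 6)/9 = -⅑*(-5) = 5/9 ≈ 0.55556)
q(g) = g*(g + 2/g) (q(g) = (g + (g - g))*(g + 2/g) = (g + 0)*(g + 2/g) = g*(g + 2/g))
s = -187/81 (s = -(2 + (5/9)²) = -(2 + 25/81) = -1*187/81 = -187/81 ≈ -2.3086)
s⁴ = (-187/81)⁴ = 1222830961/43046721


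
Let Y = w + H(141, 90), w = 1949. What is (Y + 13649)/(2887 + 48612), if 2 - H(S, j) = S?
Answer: 15459/51499 ≈ 0.30018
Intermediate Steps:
H(S, j) = 2 - S
Y = 1810 (Y = 1949 + (2 - 1*141) = 1949 + (2 - 141) = 1949 - 139 = 1810)
(Y + 13649)/(2887 + 48612) = (1810 + 13649)/(2887 + 48612) = 15459/51499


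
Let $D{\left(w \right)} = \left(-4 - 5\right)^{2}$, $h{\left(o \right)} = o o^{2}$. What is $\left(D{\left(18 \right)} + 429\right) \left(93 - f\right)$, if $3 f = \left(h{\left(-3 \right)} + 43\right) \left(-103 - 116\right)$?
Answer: $643110$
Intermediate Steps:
$h{\left(o \right)} = o^{3}$
$D{\left(w \right)} = 81$ ($D{\left(w \right)} = \left(-9\right)^{2} = 81$)
$f = -1168$ ($f = \frac{\left(\left(-3\right)^{3} + 43\right) \left(-103 - 116\right)}{3} = \frac{\left(-27 + 43\right) \left(-219\right)}{3} = \frac{16 \left(-219\right)}{3} = \frac{1}{3} \left(-3504\right) = -1168$)
$\left(D{\left(18 \right)} + 429\right) \left(93 - f\right) = \left(81 + 429\right) \left(93 - -1168\right) = 510 \left(93 + 1168\right) = 510 \cdot 1261 = 643110$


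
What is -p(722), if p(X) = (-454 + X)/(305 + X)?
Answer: -268/1027 ≈ -0.26095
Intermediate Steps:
p(X) = (-454 + X)/(305 + X)
-p(722) = -(-454 + 722)/(305 + 722) = -268/1027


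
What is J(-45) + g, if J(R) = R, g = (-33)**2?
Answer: 1044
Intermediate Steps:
g = 1089
J(-45) + g = -45 + 1089 = 1044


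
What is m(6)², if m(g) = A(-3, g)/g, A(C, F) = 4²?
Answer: 64/9 ≈ 7.1111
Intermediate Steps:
A(C, F) = 16
m(g) = 16/g
m(6)² = (16/6)² = (16*(⅙))² = (8/3)² = 64/9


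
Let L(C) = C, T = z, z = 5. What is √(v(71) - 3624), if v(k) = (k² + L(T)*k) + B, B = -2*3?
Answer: √1766 ≈ 42.024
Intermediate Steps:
T = 5
B = -6
v(k) = -6 + k² + 5*k (v(k) = (k² + 5*k) - 6 = -6 + k² + 5*k)
√(v(71) - 3624) = √((-6 + 71² + 5*71) - 3624) = √((-6 + 5041 + 355) - 3624) = √(5390 - 3624) = √1766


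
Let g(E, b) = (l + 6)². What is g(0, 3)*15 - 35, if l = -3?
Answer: 100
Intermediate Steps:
g(E, b) = 9 (g(E, b) = (-3 + 6)² = 3² = 9)
g(0, 3)*15 - 35 = 9*15 - 35 = 135 - 35 = 100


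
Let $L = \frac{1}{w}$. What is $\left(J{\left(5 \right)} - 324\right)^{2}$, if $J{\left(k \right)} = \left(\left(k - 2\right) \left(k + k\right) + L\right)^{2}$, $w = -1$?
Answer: $267289$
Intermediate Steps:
$L = -1$ ($L = \frac{1}{-1} = -1$)
$J{\left(k \right)} = \left(-1 + 2 k \left(-2 + k\right)\right)^{2}$ ($J{\left(k \right)} = \left(\left(k - 2\right) \left(k + k\right) - 1\right)^{2} = \left(\left(-2 + k\right) 2 k - 1\right)^{2} = \left(2 k \left(-2 + k\right) - 1\right)^{2} = \left(-1 + 2 k \left(-2 + k\right)\right)^{2}$)
$\left(J{\left(5 \right)} - 324\right)^{2} = \left(\left(-1 - 20 + 2 \cdot 5^{2}\right)^{2} - 324\right)^{2} = \left(\left(-1 - 20 + 2 \cdot 25\right)^{2} - 324\right)^{2} = \left(\left(-1 - 20 + 50\right)^{2} - 324\right)^{2} = \left(29^{2} - 324\right)^{2} = \left(841 - 324\right)^{2} = 517^{2} = 267289$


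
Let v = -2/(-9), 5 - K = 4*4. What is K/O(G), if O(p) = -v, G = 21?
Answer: 99/2 ≈ 49.500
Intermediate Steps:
K = -11 (K = 5 - 4*4 = 5 - 1*16 = 5 - 16 = -11)
v = 2/9 (v = -2*(-⅑) = 2/9 ≈ 0.22222)
O(p) = -2/9 (O(p) = -1*2/9 = -2/9)
K/O(G) = -11/(-2/9) = -11*(-9/2) = 99/2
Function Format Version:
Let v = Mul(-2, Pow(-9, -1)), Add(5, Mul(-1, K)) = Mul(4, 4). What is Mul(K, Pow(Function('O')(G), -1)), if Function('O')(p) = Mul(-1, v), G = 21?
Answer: Rational(99, 2) ≈ 49.500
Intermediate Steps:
K = -11 (K = Add(5, Mul(-1, Mul(4, 4))) = Add(5, Mul(-1, 16)) = Add(5, -16) = -11)
v = Rational(2, 9) (v = Mul(-2, Rational(-1, 9)) = Rational(2, 9) ≈ 0.22222)
Function('O')(p) = Rational(-2, 9) (Function('O')(p) = Mul(-1, Rational(2, 9)) = Rational(-2, 9))
Mul(K, Pow(Function('O')(G), -1)) = Mul(-11, Pow(Rational(-2, 9), -1)) = Mul(-11, Rational(-9, 2)) = Rational(99, 2)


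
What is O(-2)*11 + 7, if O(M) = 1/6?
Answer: 53/6 ≈ 8.8333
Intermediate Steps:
O(M) = 1/6 (O(M) = 1*(1/6) = 1/6)
O(-2)*11 + 7 = (1/6)*11 + 7 = 11/6 + 7 = 53/6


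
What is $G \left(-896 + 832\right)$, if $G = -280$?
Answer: $17920$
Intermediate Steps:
$G \left(-896 + 832\right) = - 280 \left(-896 + 832\right) = \left(-280\right) \left(-64\right) = 17920$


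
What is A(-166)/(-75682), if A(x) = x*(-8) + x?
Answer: -581/37841 ≈ -0.015354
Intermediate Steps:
A(x) = -7*x (A(x) = -8*x + x = -7*x)
A(-166)/(-75682) = -7*(-166)/(-75682) = 1162*(-1/75682) = -581/37841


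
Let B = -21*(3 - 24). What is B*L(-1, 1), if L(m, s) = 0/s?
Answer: 0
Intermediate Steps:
L(m, s) = 0
B = 441 (B = -21*(-21) = 441)
B*L(-1, 1) = 441*0 = 0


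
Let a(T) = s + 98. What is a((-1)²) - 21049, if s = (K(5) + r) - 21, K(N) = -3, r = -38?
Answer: -21013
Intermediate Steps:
s = -62 (s = (-3 - 38) - 21 = -41 - 21 = -62)
a(T) = 36 (a(T) = -62 + 98 = 36)
a((-1)²) - 21049 = 36 - 21049 = -21013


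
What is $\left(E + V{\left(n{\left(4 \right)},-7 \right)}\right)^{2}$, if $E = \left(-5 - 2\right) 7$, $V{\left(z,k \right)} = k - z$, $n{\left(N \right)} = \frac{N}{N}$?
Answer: $3249$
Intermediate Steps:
$n{\left(N \right)} = 1$
$E = -49$ ($E = \left(-7\right) 7 = -49$)
$\left(E + V{\left(n{\left(4 \right)},-7 \right)}\right)^{2} = \left(-49 - 8\right)^{2} = \left(-57\right)^{2} = 3249$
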